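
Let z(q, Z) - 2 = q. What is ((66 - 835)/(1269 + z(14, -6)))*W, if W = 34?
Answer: -26146/1285 ≈ -20.347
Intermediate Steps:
z(q, Z) = 2 + q
((66 - 835)/(1269 + z(14, -6)))*W = ((66 - 835)/(1269 + (2 + 14)))*34 = -769/(1269 + 16)*34 = -769/1285*34 = -26146/1285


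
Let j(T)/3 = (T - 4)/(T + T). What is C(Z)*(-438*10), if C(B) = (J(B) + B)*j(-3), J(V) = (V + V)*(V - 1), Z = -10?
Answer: -3219300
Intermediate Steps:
J(V) = 2*V*(-1 + V) (J(V) = (2*V)*(-1 + V) = 2*V*(-1 + V))
j(T) = 3*(-4 + T)/(2*T) (j(T) = 3*((T - 4)/(T + T)) = 3*((-4 + T)/((2*T))) = 3*((-4 + T)*(1/(2*T))) = 3*((-4 + T)/(2*T)) = 3*(-4 + T)/(2*T))
C(B) = 7*B/2 + 7*B*(-1 + B) (C(B) = (2*B*(-1 + B) + B)*(3/2 - 6/(-3)) = (B + 2*B*(-1 + B))*(3/2 - 6*(-⅓)) = (B + 2*B*(-1 + B))*(3/2 + 2) = (B + 2*B*(-1 + B))*(7/2) = 7*B/2 + 7*B*(-1 + B))
C(Z)*(-438*10) = ((7/2)*(-10)*(-1 + 2*(-10)))*(-438*10) = ((7/2)*(-10)*(-1 - 20))*(-4380) = ((7/2)*(-10)*(-21))*(-4380) = 735*(-4380) = -3219300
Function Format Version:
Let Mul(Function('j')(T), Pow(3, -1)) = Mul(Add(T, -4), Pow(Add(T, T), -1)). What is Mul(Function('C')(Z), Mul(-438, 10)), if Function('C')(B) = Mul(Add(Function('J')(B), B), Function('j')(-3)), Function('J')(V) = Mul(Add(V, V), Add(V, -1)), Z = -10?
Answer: -3219300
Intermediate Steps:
Function('J')(V) = Mul(2, V, Add(-1, V)) (Function('J')(V) = Mul(Mul(2, V), Add(-1, V)) = Mul(2, V, Add(-1, V)))
Function('j')(T) = Mul(Rational(3, 2), Pow(T, -1), Add(-4, T)) (Function('j')(T) = Mul(3, Mul(Add(T, -4), Pow(Add(T, T), -1))) = Mul(3, Mul(Add(-4, T), Pow(Mul(2, T), -1))) = Mul(3, Mul(Add(-4, T), Mul(Rational(1, 2), Pow(T, -1)))) = Mul(3, Mul(Rational(1, 2), Pow(T, -1), Add(-4, T))) = Mul(Rational(3, 2), Pow(T, -1), Add(-4, T)))
Function('C')(B) = Add(Mul(Rational(7, 2), B), Mul(7, B, Add(-1, B))) (Function('C')(B) = Mul(Add(Mul(2, B, Add(-1, B)), B), Add(Rational(3, 2), Mul(-6, Pow(-3, -1)))) = Mul(Add(B, Mul(2, B, Add(-1, B))), Add(Rational(3, 2), Mul(-6, Rational(-1, 3)))) = Mul(Add(B, Mul(2, B, Add(-1, B))), Add(Rational(3, 2), 2)) = Mul(Add(B, Mul(2, B, Add(-1, B))), Rational(7, 2)) = Add(Mul(Rational(7, 2), B), Mul(7, B, Add(-1, B))))
Mul(Function('C')(Z), Mul(-438, 10)) = Mul(Mul(Rational(7, 2), -10, Add(-1, Mul(2, -10))), Mul(-438, 10)) = Mul(Mul(Rational(7, 2), -10, Add(-1, -20)), -4380) = Mul(Mul(Rational(7, 2), -10, -21), -4380) = Mul(735, -4380) = -3219300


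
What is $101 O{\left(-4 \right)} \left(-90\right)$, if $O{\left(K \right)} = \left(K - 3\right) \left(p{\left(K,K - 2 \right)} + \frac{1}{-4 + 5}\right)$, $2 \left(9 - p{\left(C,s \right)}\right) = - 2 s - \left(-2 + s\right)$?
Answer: $0$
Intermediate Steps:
$p{\left(C,s \right)} = 8 + \frac{3 s}{2}$ ($p{\left(C,s \right)} = 9 - \frac{- 2 s - \left(-2 + s\right)}{2} = 9 - \frac{2 - 3 s}{2} = 9 + \left(-1 + \frac{3 s}{2}\right) = 8 + \frac{3 s}{2}$)
$O{\left(K \right)} = \left(-3 + K\right) \left(6 + \frac{3 K}{2}\right)$ ($O{\left(K \right)} = \left(K - 3\right) \left(\left(8 + \frac{3 \left(K - 2\right)}{2}\right) + \frac{1}{-4 + 5}\right) = \left(-3 + K\right) \left(\left(8 + \frac{3 \left(-2 + K\right)}{2}\right) + 1^{-1}\right) = \left(-3 + K\right) \left(\left(8 + \left(-3 + \frac{3 K}{2}\right)\right) + 1\right) = \left(-3 + K\right) \left(\left(5 + \frac{3 K}{2}\right) + 1\right) = \left(-3 + K\right) \left(6 + \frac{3 K}{2}\right)$)
$101 O{\left(-4 \right)} \left(-90\right) = 101 \left(-18 + \frac{3}{2} \left(-4\right) + \frac{3 \left(-4\right)^{2}}{2}\right) \left(-90\right) = 101 \left(-18 - 6 + \frac{3}{2} \cdot 16\right) \left(-90\right) = 101 \left(-18 - 6 + 24\right) \left(-90\right) = 101 \cdot 0 \left(-90\right) = 0 \left(-90\right) = 0$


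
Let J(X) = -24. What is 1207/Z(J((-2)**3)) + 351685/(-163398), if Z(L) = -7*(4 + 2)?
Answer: -5888671/190631 ≈ -30.890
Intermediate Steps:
Z(L) = -42 (Z(L) = -7*6 = -42)
1207/Z(J((-2)**3)) + 351685/(-163398) = 1207/(-42) + 351685/(-163398) = 1207*(-1/42) + 351685*(-1/163398) = -1207/42 - 351685/163398 = -5888671/190631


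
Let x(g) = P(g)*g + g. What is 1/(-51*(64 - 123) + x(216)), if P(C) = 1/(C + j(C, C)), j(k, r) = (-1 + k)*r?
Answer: 216/696601 ≈ 0.00031008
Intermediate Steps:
j(k, r) = r*(-1 + k)
P(C) = 1/(C + C*(-1 + C))
x(g) = g + 1/g (x(g) = g/g**2 + g = 1/g + g = g + 1/g)
1/(-51*(64 - 123) + x(216)) = 1/(-51*(64 - 123) + (216 + 1/216)) = 1/(-51*(-59) + (216 + 1/216)) = 1/(3009 + 46657/216) = 1/(696601/216) = 216/696601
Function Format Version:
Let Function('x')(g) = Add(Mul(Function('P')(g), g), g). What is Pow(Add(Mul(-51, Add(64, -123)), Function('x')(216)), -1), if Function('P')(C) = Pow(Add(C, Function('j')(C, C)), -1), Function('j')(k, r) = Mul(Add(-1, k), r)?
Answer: Rational(216, 696601) ≈ 0.00031008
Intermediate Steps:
Function('j')(k, r) = Mul(r, Add(-1, k))
Function('P')(C) = Pow(Add(C, Mul(C, Add(-1, C))), -1)
Function('x')(g) = Add(g, Pow(g, -1)) (Function('x')(g) = Add(Mul(Pow(g, -2), g), g) = Add(Pow(g, -1), g) = Add(g, Pow(g, -1)))
Pow(Add(Mul(-51, Add(64, -123)), Function('x')(216)), -1) = Pow(Add(Mul(-51, Add(64, -123)), Add(216, Pow(216, -1))), -1) = Pow(Add(Mul(-51, -59), Add(216, Rational(1, 216))), -1) = Pow(Add(3009, Rational(46657, 216)), -1) = Pow(Rational(696601, 216), -1) = Rational(216, 696601)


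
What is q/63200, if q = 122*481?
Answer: 29341/31600 ≈ 0.92851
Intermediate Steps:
q = 58682
q/63200 = 58682/63200 = 58682*(1/63200) = 29341/31600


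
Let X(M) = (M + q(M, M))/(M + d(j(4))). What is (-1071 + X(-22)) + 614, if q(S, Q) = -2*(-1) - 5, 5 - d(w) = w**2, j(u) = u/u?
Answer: -8201/18 ≈ -455.61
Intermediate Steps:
j(u) = 1
d(w) = 5 - w**2
q(S, Q) = -3 (q(S, Q) = 2 - 5 = -3)
X(M) = (-3 + M)/(4 + M) (X(M) = (M - 3)/(M + (5 - 1*1**2)) = (-3 + M)/(M + (5 - 1*1)) = (-3 + M)/(M + (5 - 1)) = (-3 + M)/(M + 4) = (-3 + M)/(4 + M))
(-1071 + X(-22)) + 614 = (-1071 + (-3 - 22)/(4 - 22)) + 614 = (-1071 - 25/(-18)) + 614 = (-1071 - 1/18*(-25)) + 614 = (-1071 + 25/18) + 614 = -19253/18 + 614 = -8201/18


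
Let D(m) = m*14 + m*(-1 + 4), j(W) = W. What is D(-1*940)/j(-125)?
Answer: 3196/25 ≈ 127.84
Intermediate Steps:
D(m) = 17*m (D(m) = 14*m + m*3 = 14*m + 3*m = 17*m)
D(-1*940)/j(-125) = (17*(-1*940))/(-125) = (17*(-940))*(-1/125) = -15980*(-1/125) = 3196/25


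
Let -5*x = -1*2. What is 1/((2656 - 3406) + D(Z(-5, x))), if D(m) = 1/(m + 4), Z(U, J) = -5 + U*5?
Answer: -26/19501 ≈ -0.0013333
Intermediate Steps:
x = 2/5 (x = -(-1)*2/5 = -1/5*(-2) = 2/5 ≈ 0.40000)
Z(U, J) = -5 + 5*U
D(m) = 1/(4 + m)
1/((2656 - 3406) + D(Z(-5, x))) = 1/((2656 - 3406) + 1/(4 + (-5 + 5*(-5)))) = 1/(-750 + 1/(4 + (-5 - 25))) = 1/(-750 + 1/(4 - 30)) = 1/(-750 + 1/(-26)) = 1/(-750 - 1/26) = 1/(-19501/26) = -26/19501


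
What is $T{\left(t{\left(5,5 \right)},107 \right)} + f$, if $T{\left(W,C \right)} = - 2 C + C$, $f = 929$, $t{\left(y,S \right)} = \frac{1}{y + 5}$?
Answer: $822$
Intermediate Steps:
$t{\left(y,S \right)} = \frac{1}{5 + y}$
$T{\left(W,C \right)} = - C$
$T{\left(t{\left(5,5 \right)},107 \right)} + f = \left(-1\right) 107 + 929 = -107 + 929 = 822$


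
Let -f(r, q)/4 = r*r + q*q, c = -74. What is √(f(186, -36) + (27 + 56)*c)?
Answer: I*√149710 ≈ 386.92*I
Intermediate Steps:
f(r, q) = -4*q² - 4*r² (f(r, q) = -4*(r*r + q*q) = -4*(r² + q²) = -4*(q² + r²) = -4*q² - 4*r²)
√(f(186, -36) + (27 + 56)*c) = √((-4*(-36)² - 4*186²) + (27 + 56)*(-74)) = √((-4*1296 - 4*34596) + 83*(-74)) = √((-5184 - 138384) - 6142) = √(-143568 - 6142) = √(-149710) = I*√149710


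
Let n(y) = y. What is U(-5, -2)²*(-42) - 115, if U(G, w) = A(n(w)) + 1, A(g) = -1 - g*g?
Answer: -787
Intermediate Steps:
A(g) = -1 - g²
U(G, w) = -w² (U(G, w) = (-1 - w²) + 1 = -w²)
U(-5, -2)²*(-42) - 115 = (-1*(-2)²)²*(-42) - 115 = (-1*4)²*(-42) - 115 = (-4)²*(-42) - 115 = 16*(-42) - 115 = -672 - 115 = -787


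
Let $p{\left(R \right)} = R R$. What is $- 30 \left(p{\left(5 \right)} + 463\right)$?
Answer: $-14640$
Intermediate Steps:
$p{\left(R \right)} = R^{2}$
$- 30 \left(p{\left(5 \right)} + 463\right) = - 30 \left(5^{2} + 463\right) = - 30 \left(25 + 463\right) = \left(-30\right) 488 = -14640$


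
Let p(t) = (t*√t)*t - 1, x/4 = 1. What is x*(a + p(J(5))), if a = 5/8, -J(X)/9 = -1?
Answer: 1941/2 ≈ 970.50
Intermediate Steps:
x = 4 (x = 4*1 = 4)
J(X) = 9 (J(X) = -9*(-1) = 9)
p(t) = -1 + t^(5/2) (p(t) = t^(3/2)*t - 1 = t^(5/2) - 1 = -1 + t^(5/2))
a = 5/8 (a = 5*(⅛) = 5/8 ≈ 0.62500)
x*(a + p(J(5))) = 4*(5/8 + (-1 + 9^(5/2))) = 4*(5/8 + (-1 + 243)) = 4*(5/8 + 242) = 4*(1941/8) = 1941/2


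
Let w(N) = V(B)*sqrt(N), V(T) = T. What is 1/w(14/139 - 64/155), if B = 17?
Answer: -I*sqrt(144911670)/114342 ≈ -0.10528*I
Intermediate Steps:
w(N) = 17*sqrt(N)
1/w(14/139 - 64/155) = 1/(17*sqrt(14/139 - 64/155)) = 1/(17*sqrt(-6726/21545)) = 1/(17*(I*sqrt(144911670)/21545)) = 1/(17*I*sqrt(144911670)/21545) = -I*sqrt(144911670)/114342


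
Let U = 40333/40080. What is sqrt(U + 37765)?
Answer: sqrt(3791722140165)/10020 ≈ 194.33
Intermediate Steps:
U = 40333/40080 (U = 40333*(1/40080) = 40333/40080 ≈ 1.0063)
sqrt(U + 37765) = sqrt(40333/40080 + 37765) = sqrt(1513661533/40080) = sqrt(3791722140165)/10020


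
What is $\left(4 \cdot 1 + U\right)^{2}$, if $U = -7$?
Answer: $9$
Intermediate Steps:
$\left(4 \cdot 1 + U\right)^{2} = \left(4 \cdot 1 - 7\right)^{2} = \left(4 - 7\right)^{2} = \left(-3\right)^{2} = 9$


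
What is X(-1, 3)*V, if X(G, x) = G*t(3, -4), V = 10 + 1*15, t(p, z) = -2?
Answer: 50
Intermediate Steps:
V = 25 (V = 10 + 15 = 25)
X(G, x) = -2*G (X(G, x) = G*(-2) = -2*G)
X(-1, 3)*V = -2*(-1)*25 = 2*25 = 50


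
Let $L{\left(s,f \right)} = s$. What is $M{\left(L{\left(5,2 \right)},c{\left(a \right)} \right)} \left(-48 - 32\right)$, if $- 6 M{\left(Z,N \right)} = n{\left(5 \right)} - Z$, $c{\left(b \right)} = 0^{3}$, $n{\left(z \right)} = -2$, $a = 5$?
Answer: $- \frac{280}{3} \approx -93.333$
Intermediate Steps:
$c{\left(b \right)} = 0$
$M{\left(Z,N \right)} = \frac{1}{3} + \frac{Z}{6}$ ($M{\left(Z,N \right)} = - \frac{-2 - Z}{6} = \frac{1}{3} + \frac{Z}{6}$)
$M{\left(L{\left(5,2 \right)},c{\left(a \right)} \right)} \left(-48 - 32\right) = \left(\frac{1}{3} + \frac{1}{6} \cdot 5\right) \left(-48 - 32\right) = \left(\frac{1}{3} + \frac{5}{6}\right) \left(-80\right) = \frac{7}{6} \left(-80\right) = - \frac{280}{3}$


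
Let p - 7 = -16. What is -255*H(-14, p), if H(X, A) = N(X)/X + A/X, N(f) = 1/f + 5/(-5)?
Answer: -35955/196 ≈ -183.44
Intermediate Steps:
N(f) = -1 + 1/f (N(f) = 1/f + 5*(-⅕) = 1/f - 1 = -1 + 1/f)
p = -9 (p = 7 - 16 = -9)
H(X, A) = A/X + (1 - X)/X² (H(X, A) = ((1 - X)/X)/X + A/X = (1 - X)/X² + A/X = A/X + (1 - X)/X²)
-255*H(-14, p) = -255*(1 - 1*(-14) - 9*(-14))/(-14)² = -255*(1 + 14 + 126)/196 = -255*141/196 = -35955/196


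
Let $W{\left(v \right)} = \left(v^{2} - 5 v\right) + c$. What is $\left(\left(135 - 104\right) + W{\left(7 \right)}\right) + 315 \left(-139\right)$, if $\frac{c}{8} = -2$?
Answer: $-43756$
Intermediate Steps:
$c = -16$ ($c = 8 \left(-2\right) = -16$)
$W{\left(v \right)} = -16 + v^{2} - 5 v$ ($W{\left(v \right)} = \left(v^{2} - 5 v\right) - 16 = -16 + v^{2} - 5 v$)
$\left(\left(135 - 104\right) + W{\left(7 \right)}\right) + 315 \left(-139\right) = \left(\left(135 - 104\right) - \left(51 - 49\right)\right) + 315 \left(-139\right) = \left(31 - 2\right) - 43785 = 29 - 43785 = -43756$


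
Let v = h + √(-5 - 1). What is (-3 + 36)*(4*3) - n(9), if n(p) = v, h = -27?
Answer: 423 - I*√6 ≈ 423.0 - 2.4495*I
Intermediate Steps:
v = -27 + I*√6 (v = -27 + √(-5 - 1) = -27 + √(-6) = -27 + I*√6 ≈ -27.0 + 2.4495*I)
n(p) = -27 + I*√6
(-3 + 36)*(4*3) - n(9) = (-3 + 36)*(4*3) - (-27 + I*√6) = 33*12 + (27 - I*√6) = 396 + (27 - I*√6) = 423 - I*√6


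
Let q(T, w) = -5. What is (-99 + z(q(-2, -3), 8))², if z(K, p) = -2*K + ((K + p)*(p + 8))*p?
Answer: 87025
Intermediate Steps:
z(K, p) = -2*K + p*(8 + p)*(K + p) (z(K, p) = -2*K + ((K + p)*(8 + p))*p = -2*K + ((8 + p)*(K + p))*p = -2*K + p*(8 + p)*(K + p))
(-99 + z(q(-2, -3), 8))² = (-99 + (8³ - 2*(-5) + 8*8² - 5*8² + 8*(-5)*8))² = (-99 + (512 + 10 + 8*64 - 5*64 - 320))² = (-99 + (512 + 10 + 512 - 320 - 320))² = (-99 + 394)² = 295² = 87025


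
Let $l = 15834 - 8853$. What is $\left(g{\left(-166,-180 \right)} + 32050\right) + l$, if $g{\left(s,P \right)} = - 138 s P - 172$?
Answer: $-4084581$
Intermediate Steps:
$g{\left(s,P \right)} = -172 - 138 P s$ ($g{\left(s,P \right)} = - 138 P s - 172 = -172 - 138 P s$)
$l = 6981$
$\left(g{\left(-166,-180 \right)} + 32050\right) + l = \left(\left(-172 - \left(-24840\right) \left(-166\right)\right) + 32050\right) + 6981 = \left(\left(-172 - 4123440\right) + 32050\right) + 6981 = \left(-4123612 + 32050\right) + 6981 = -4091562 + 6981 = -4084581$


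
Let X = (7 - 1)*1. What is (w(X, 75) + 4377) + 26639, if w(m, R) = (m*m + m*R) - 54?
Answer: 31448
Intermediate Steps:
X = 6 (X = 6*1 = 6)
w(m, R) = -54 + m² + R*m (w(m, R) = (m² + R*m) - 54 = -54 + m² + R*m)
(w(X, 75) + 4377) + 26639 = ((-54 + 6² + 75*6) + 4377) + 26639 = ((-54 + 36 + 450) + 4377) + 26639 = (432 + 4377) + 26639 = 4809 + 26639 = 31448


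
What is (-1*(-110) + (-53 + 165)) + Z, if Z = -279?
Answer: -57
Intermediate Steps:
(-1*(-110) + (-53 + 165)) + Z = (-1*(-110) + (-53 + 165)) - 279 = (110 + 112) - 279 = 222 - 279 = -57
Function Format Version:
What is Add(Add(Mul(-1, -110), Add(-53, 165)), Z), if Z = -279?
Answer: -57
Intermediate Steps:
Add(Add(Mul(-1, -110), Add(-53, 165)), Z) = Add(Add(Mul(-1, -110), Add(-53, 165)), -279) = Add(Add(110, 112), -279) = Add(222, -279) = -57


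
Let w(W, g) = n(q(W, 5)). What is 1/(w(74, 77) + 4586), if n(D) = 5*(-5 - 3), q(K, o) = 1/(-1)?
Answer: 1/4546 ≈ 0.00021997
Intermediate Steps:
q(K, o) = -1 (q(K, o) = 1*(-1) = -1)
n(D) = -40 (n(D) = 5*(-8) = -40)
w(W, g) = -40
1/(w(74, 77) + 4586) = 1/(-40 + 4586) = 1/4546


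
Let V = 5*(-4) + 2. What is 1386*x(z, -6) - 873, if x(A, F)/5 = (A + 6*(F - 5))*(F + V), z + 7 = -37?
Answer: 18294327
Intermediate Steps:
z = -44 (z = -7 - 37 = -44)
V = -18 (V = -20 + 2 = -18)
x(A, F) = 5*(-18 + F)*(-30 + A + 6*F) (x(A, F) = 5*((A + 6*(F - 5))*(F - 18)) = 5*((A + 6*(-5 + F))*(-18 + F)) = 5*((A + (-30 + 6*F))*(-18 + F)) = 5*((-30 + A + 6*F)*(-18 + F)) = 5*((-18 + F)*(-30 + A + 6*F)) = 5*(-18 + F)*(-30 + A + 6*F))
1386*x(z, -6) - 873 = 1386*(2700 - 690*(-6) - 90*(-44) + 30*(-6)² + 5*(-44)*(-6)) - 873 = 1386*(2700 + 4140 + 3960 + 30*36 + 1320) - 873 = 1386*(2700 + 4140 + 3960 + 1080 + 1320) - 873 = 1386*13200 - 873 = 18295200 - 873 = 18294327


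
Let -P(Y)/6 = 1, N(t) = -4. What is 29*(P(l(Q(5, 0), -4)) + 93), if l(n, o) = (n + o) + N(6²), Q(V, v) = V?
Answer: 2523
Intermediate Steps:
l(n, o) = -4 + n + o (l(n, o) = (n + o) - 4 = -4 + n + o)
P(Y) = -6 (P(Y) = -6*1 = -6)
29*(P(l(Q(5, 0), -4)) + 93) = 29*(-6 + 93) = 29*87 = 2523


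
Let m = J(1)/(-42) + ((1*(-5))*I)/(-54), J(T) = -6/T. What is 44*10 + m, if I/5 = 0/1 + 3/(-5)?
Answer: 55423/126 ≈ 439.87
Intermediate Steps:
I = -3 (I = 5*(0/1 + 3/(-5)) = 5*(0*1 + 3*(-1/5)) = 5*(0 - 3/5) = 5*(-3/5) = -3)
m = -17/126 (m = -6/1/(-42) + ((1*(-5))*(-3))/(-54) = -6*1*(-1/42) - 5*(-3)*(-1/54) = -6*(-1/42) + 15*(-1/54) = 1/7 - 5/18 = -17/126 ≈ -0.13492)
44*10 + m = 44*10 - 17/126 = 440 - 17/126 = 55423/126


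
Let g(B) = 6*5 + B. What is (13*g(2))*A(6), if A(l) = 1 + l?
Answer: 2912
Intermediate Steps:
g(B) = 30 + B
(13*g(2))*A(6) = (13*(30 + 2))*(1 + 6) = (13*32)*7 = 416*7 = 2912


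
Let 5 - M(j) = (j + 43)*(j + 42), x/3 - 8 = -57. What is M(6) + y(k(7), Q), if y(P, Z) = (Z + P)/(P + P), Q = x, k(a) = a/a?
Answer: -2420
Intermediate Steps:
k(a) = 1
x = -147 (x = 24 + 3*(-57) = 24 - 171 = -147)
Q = -147
M(j) = 5 - (42 + j)*(43 + j) (M(j) = 5 - (j + 43)*(j + 42) = 5 - (43 + j)*(42 + j) = 5 - (42 + j)*(43 + j))
y(P, Z) = (P + Z)/(2*P) (y(P, Z) = (P + Z)/((2*P)) = (P + Z)*(1/(2*P)) = (P + Z)/(2*P))
M(6) + y(k(7), Q) = (-1801 - 1*6**2 - 85*6) + (1/2)*(1 - 147)/1 = (-1801 - 1*36 - 510) + (1/2)*1*(-146) = (-1801 - 36 - 510) - 73 = -2347 - 73 = -2420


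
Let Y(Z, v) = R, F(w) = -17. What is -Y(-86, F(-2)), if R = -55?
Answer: 55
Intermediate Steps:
Y(Z, v) = -55
-Y(-86, F(-2)) = -1*(-55) = 55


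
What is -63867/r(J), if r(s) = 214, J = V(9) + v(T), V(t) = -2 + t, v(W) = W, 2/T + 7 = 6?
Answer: -63867/214 ≈ -298.44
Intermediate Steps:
T = -2 (T = 2/(-7 + 6) = 2/(-1) = 2*(-1) = -2)
J = 5 (J = (-2 + 9) - 2 = 7 - 2 = 5)
-63867/r(J) = -63867/214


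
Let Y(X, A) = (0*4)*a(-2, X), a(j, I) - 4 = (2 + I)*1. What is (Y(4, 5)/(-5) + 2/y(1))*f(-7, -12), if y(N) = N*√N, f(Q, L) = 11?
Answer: 22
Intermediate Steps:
a(j, I) = 6 + I (a(j, I) = 4 + (2 + I)*1 = 4 + (2 + I) = 6 + I)
y(N) = N^(3/2)
Y(X, A) = 0 (Y(X, A) = (0*4)*(6 + X) = 0*(6 + X) = 0)
(Y(4, 5)/(-5) + 2/y(1))*f(-7, -12) = (0/(-5) + 2/(1^(3/2)))*11 = (0*(-⅕) + 2/1)*11 = (0 + 2*1)*11 = (0 + 2)*11 = 2*11 = 22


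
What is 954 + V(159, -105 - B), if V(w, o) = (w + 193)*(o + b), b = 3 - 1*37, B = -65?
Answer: -25094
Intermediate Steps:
b = -34 (b = 3 - 37 = -34)
V(w, o) = (-34 + o)*(193 + w) (V(w, o) = (w + 193)*(o - 34) = (193 + w)*(-34 + o) = (-34 + o)*(193 + w))
954 + V(159, -105 - B) = 954 + (-6562 - 34*159 + 193*(-105 - 1*(-65)) + (-105 - 1*(-65))*159) = 954 + (-6562 - 5406 + 193*(-105 + 65) + (-105 + 65)*159) = 954 + (-6562 - 5406 + 193*(-40) - 40*159) = 954 + (-6562 - 5406 - 7720 - 6360) = 954 - 26048 = -25094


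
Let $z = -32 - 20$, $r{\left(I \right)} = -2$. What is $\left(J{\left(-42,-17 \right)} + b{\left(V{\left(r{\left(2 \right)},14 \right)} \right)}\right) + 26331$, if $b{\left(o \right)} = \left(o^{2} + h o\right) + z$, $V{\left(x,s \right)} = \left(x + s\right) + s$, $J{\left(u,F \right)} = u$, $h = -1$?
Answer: $26887$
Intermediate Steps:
$z = -52$ ($z = -32 - 20 = -52$)
$V{\left(x,s \right)} = x + 2 s$ ($V{\left(x,s \right)} = \left(s + x\right) + s = x + 2 s$)
$b{\left(o \right)} = -52 + o^{2} - o$ ($b{\left(o \right)} = \left(o^{2} - o\right) - 52 = -52 + o^{2} - o$)
$\left(J{\left(-42,-17 \right)} + b{\left(V{\left(r{\left(2 \right)},14 \right)} \right)}\right) + 26331 = \left(-42 - \left(50 + 28 - \left(-2 + 2 \cdot 14\right)^{2}\right)\right) + 26331 = \left(-42 - \left(78 - \left(-2 + 28\right)^{2}\right)\right) + 26331 = \left(-42 - \left(78 - 676\right)\right) + 26331 = \left(-42 - -598\right) + 26331 = \left(-42 + 598\right) + 26331 = 556 + 26331 = 26887$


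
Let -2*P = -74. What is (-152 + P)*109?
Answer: -12535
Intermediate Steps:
P = 37 (P = -½*(-74) = 37)
(-152 + P)*109 = (-152 + 37)*109 = -115*109 = -12535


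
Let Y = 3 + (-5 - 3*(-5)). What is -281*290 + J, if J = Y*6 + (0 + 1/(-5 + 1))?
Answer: -325649/4 ≈ -81412.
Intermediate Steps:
Y = 13 (Y = 3 + (-5 + 15) = 3 + 10 = 13)
J = 311/4 (J = 13*6 + (0 + 1/(-5 + 1)) = 78 + (0 + 1/(-4)) = 78 + (0 - ¼) = 78 - ¼ = 311/4 ≈ 77.750)
-281*290 + J = -281*290 + 311/4 = -81490 + 311/4 = -325649/4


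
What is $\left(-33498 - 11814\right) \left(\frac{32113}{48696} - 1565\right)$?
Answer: $\frac{143822415776}{2029} \approx 7.0883 \cdot 10^{7}$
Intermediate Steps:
$\left(-33498 - 11814\right) \left(\frac{32113}{48696} - 1565\right) = - 45312 \left(32113 \cdot \frac{1}{48696} - 1565\right) = - 45312 \left(\frac{32113}{48696} - 1565\right) = \left(-45312\right) \left(- \frac{76177127}{48696}\right) = \frac{143822415776}{2029}$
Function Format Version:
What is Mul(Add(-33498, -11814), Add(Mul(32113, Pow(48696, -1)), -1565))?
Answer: Rational(143822415776, 2029) ≈ 7.0883e+7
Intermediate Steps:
Mul(Add(-33498, -11814), Add(Mul(32113, Pow(48696, -1)), -1565)) = Mul(-45312, Add(Mul(32113, Rational(1, 48696)), -1565)) = Mul(-45312, Add(Rational(32113, 48696), -1565)) = Mul(-45312, Rational(-76177127, 48696)) = Rational(143822415776, 2029)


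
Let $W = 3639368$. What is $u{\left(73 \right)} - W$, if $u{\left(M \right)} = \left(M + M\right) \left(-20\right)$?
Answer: $-3642288$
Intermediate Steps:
$u{\left(M \right)} = - 40 M$ ($u{\left(M \right)} = 2 M \left(-20\right) = - 40 M$)
$u{\left(73 \right)} - W = \left(-40\right) 73 - 3639368 = -2920 - 3639368 = -3642288$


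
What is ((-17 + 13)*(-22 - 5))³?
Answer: 1259712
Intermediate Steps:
((-17 + 13)*(-22 - 5))³ = (-4*(-27))³ = 108³ = 1259712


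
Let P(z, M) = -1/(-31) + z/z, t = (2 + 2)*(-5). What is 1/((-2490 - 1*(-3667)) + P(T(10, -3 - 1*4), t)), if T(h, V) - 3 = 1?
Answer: 31/36519 ≈ 0.00084887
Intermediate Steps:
T(h, V) = 4 (T(h, V) = 3 + 1 = 4)
t = -20 (t = 4*(-5) = -20)
P(z, M) = 32/31 (P(z, M) = -1*(-1/31) + 1 = 1/31 + 1 = 32/31)
1/((-2490 - 1*(-3667)) + P(T(10, -3 - 1*4), t)) = 1/((-2490 - 1*(-3667)) + 32/31) = 1/((-2490 + 3667) + 32/31) = 1/(1177 + 32/31) = 1/(36519/31) = 31/36519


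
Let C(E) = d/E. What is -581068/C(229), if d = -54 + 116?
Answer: -66532286/31 ≈ -2.1462e+6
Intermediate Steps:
d = 62
C(E) = 62/E
-581068/C(229) = -581068/(62/229) = -581068/(62*(1/229)) = -581068/62/229 = -581068*229/62 = -66532286/31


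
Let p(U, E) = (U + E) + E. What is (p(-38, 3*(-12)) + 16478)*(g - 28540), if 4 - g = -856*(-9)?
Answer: -593176320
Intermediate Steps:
p(U, E) = U + 2*E (p(U, E) = (E + U) + E = U + 2*E)
g = -7700 (g = 4 - (-856)*(-9) = 4 - 1*7704 = 4 - 7704 = -7700)
(p(-38, 3*(-12)) + 16478)*(g - 28540) = ((-38 + 2*(3*(-12))) + 16478)*(-7700 - 28540) = ((-38 + 2*(-36)) + 16478)*(-36240) = ((-38 - 72) + 16478)*(-36240) = (-110 + 16478)*(-36240) = 16368*(-36240) = -593176320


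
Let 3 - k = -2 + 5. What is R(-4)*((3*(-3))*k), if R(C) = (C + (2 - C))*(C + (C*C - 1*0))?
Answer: 0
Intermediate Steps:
k = 0 (k = 3 - (-2 + 5) = 3 - 1*3 = 3 - 3 = 0)
R(C) = 2*C + 2*C² (R(C) = 2*(C + (C² + 0)) = 2*(C + C²) = 2*C + 2*C²)
R(-4)*((3*(-3))*k) = (2*(-4)*(1 - 4))*((3*(-3))*0) = (2*(-4)*(-3))*(-9*0) = 24*0 = 0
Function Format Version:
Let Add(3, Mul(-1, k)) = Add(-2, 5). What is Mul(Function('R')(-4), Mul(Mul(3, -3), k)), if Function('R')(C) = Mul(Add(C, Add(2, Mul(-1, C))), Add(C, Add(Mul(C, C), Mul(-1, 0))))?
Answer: 0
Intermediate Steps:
k = 0 (k = Add(3, Mul(-1, Add(-2, 5))) = Add(3, Mul(-1, 3)) = Add(3, -3) = 0)
Function('R')(C) = Add(Mul(2, C), Mul(2, Pow(C, 2))) (Function('R')(C) = Mul(2, Add(C, Add(Pow(C, 2), 0))) = Mul(2, Add(C, Pow(C, 2))) = Add(Mul(2, C), Mul(2, Pow(C, 2))))
Mul(Function('R')(-4), Mul(Mul(3, -3), k)) = Mul(Mul(2, -4, Add(1, -4)), Mul(Mul(3, -3), 0)) = Mul(Mul(2, -4, -3), Mul(-9, 0)) = Mul(24, 0) = 0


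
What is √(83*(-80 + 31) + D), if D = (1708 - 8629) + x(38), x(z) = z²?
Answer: 2*I*√2386 ≈ 97.693*I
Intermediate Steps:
D = -5477 (D = (1708 - 8629) + 38² = -6921 + 1444 = -5477)
√(83*(-80 + 31) + D) = √(83*(-80 + 31) - 5477) = √(83*(-49) - 5477) = √(-4067 - 5477) = √(-9544) = 2*I*√2386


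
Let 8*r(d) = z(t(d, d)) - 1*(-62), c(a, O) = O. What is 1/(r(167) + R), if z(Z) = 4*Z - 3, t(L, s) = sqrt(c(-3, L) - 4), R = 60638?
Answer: 3881304/235383133961 - 32*sqrt(163)/235383133961 ≈ 1.6488e-5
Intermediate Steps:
t(L, s) = sqrt(-4 + L) (t(L, s) = sqrt(L - 4) = sqrt(-4 + L))
z(Z) = -3 + 4*Z
r(d) = 59/8 + sqrt(-4 + d)/2 (r(d) = ((-3 + 4*sqrt(-4 + d)) - 1*(-62))/8 = ((-3 + 4*sqrt(-4 + d)) + 62)/8 = (59 + 4*sqrt(-4 + d))/8 = 59/8 + sqrt(-4 + d)/2)
1/(r(167) + R) = 1/((59/8 + sqrt(-4 + 167)/2) + 60638) = 1/((59/8 + sqrt(163)/2) + 60638) = 1/(485163/8 + sqrt(163)/2)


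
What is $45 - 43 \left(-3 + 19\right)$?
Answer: $-643$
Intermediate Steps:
$45 - 43 \left(-3 + 19\right) = 45 - 688 = -643$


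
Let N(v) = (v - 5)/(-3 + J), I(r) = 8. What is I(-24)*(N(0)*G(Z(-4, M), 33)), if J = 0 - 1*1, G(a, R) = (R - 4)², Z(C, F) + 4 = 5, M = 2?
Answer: 8410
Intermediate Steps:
Z(C, F) = 1 (Z(C, F) = -4 + 5 = 1)
G(a, R) = (-4 + R)²
J = -1 (J = 0 - 1 = -1)
N(v) = 5/4 - v/4 (N(v) = (v - 5)/(-3 - 1) = (-5 + v)/(-4) = (-5 + v)*(-¼) = 5/4 - v/4)
I(-24)*(N(0)*G(Z(-4, M), 33)) = 8*((5/4 - ¼*0)*(-4 + 33)²) = 8*((5/4 + 0)*29²) = 8*((5/4)*841) = 8*(4205/4) = 8410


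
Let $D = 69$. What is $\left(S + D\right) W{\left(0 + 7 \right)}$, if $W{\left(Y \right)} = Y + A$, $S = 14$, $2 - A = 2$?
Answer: $581$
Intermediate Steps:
$A = 0$ ($A = 2 - 2 = 0$)
$W{\left(Y \right)} = Y$ ($W{\left(Y \right)} = Y + 0 = Y$)
$\left(S + D\right) W{\left(0 + 7 \right)} = \left(14 + 69\right) \left(0 + 7\right) = 83 \cdot 7 = 581$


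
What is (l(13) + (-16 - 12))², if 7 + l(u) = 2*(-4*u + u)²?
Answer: 9042049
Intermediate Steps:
l(u) = -7 + 18*u² (l(u) = -7 + 2*(-4*u + u)² = -7 + 2*(-3*u)² = -7 + 2*(9*u²) = -7 + 18*u²)
(l(13) + (-16 - 12))² = ((-7 + 18*13²) + (-16 - 12))² = ((-7 + 18*169) - 28)² = ((-7 + 3042) - 28)² = (3035 - 28)² = 3007² = 9042049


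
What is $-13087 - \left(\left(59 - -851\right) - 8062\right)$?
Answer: $-5935$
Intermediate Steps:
$-13087 - \left(\left(59 - -851\right) - 8062\right) = -13087 - \left(\left(59 + 851\right) - 8062\right) = -13087 - \left(910 - 8062\right) = -13087 - -7152 = -13087 + 7152 = -5935$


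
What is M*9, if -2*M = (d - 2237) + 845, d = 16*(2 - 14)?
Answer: 7128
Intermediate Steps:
d = -192 (d = 16*(-12) = -192)
M = 792 (M = -((-192 - 2237) + 845)/2 = -(-2429 + 845)/2 = -½*(-1584) = 792)
M*9 = 792*9 = 7128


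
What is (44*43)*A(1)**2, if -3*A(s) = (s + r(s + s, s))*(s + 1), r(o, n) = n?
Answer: 30272/9 ≈ 3363.6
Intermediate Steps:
A(s) = -2*s*(1 + s)/3 (A(s) = -(s + s)*(s + 1)/3 = -2*s*(1 + s)/3)
(44*43)*A(1)**2 = (44*43)*((2/3)*1*(-1 - 1*1))**2 = 1892*((2/3)*1*(-1 - 1))**2 = 1892*((2/3)*1*(-2))**2 = 1892*(-4/3)**2 = 1892*(16/9) = 30272/9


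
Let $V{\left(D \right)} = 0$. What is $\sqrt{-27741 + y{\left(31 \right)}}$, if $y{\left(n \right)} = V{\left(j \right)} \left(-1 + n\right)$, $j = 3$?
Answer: $i \sqrt{27741} \approx 166.56 i$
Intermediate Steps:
$y{\left(n \right)} = 0$ ($y{\left(n \right)} = 0 \left(-1 + n\right) = 0$)
$\sqrt{-27741 + y{\left(31 \right)}} = \sqrt{-27741 + 0} = \sqrt{-27741} = i \sqrt{27741}$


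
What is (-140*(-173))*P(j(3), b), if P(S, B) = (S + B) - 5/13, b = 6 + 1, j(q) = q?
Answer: 3027500/13 ≈ 2.3288e+5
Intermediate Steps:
b = 7
P(S, B) = -5/13 + B + S (P(S, B) = (B + S) - 5*1/13 = (B + S) - 5/13 = -5/13 + B + S)
(-140*(-173))*P(j(3), b) = (-140*(-173))*(-5/13 + 7 + 3) = 24220*(125/13) = 3027500/13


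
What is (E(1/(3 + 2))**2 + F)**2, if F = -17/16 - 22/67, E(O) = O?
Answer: 1310657209/718240000 ≈ 1.8248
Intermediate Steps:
F = -1491/1072 (F = -17*1/16 - 22*1/67 = -17/16 - 22/67 = -1491/1072 ≈ -1.3909)
(E(1/(3 + 2))**2 + F)**2 = ((1/(3 + 2))**2 - 1491/1072)**2 = ((1/5)**2 - 1491/1072)**2 = (1/25 - 1491/1072)**2 = (-36203/26800)**2 = 1310657209/718240000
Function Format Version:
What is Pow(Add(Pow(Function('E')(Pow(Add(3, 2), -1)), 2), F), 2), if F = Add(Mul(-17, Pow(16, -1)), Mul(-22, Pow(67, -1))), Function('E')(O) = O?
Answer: Rational(1310657209, 718240000) ≈ 1.8248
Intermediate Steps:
F = Rational(-1491, 1072) (F = Add(Mul(-17, Rational(1, 16)), Mul(-22, Rational(1, 67))) = Add(Rational(-17, 16), Rational(-22, 67)) = Rational(-1491, 1072) ≈ -1.3909)
Pow(Add(Pow(Function('E')(Pow(Add(3, 2), -1)), 2), F), 2) = Pow(Add(Pow(Pow(Add(3, 2), -1), 2), Rational(-1491, 1072)), 2) = Pow(Add(Pow(Pow(5, -1), 2), Rational(-1491, 1072)), 2) = Pow(Add(Pow(Rational(1, 5), 2), Rational(-1491, 1072)), 2) = Pow(Add(Rational(1, 25), Rational(-1491, 1072)), 2) = Pow(Rational(-36203, 26800), 2) = Rational(1310657209, 718240000)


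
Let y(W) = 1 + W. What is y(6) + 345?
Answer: 352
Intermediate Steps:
y(6) + 345 = (1 + 6) + 345 = 7 + 345 = 352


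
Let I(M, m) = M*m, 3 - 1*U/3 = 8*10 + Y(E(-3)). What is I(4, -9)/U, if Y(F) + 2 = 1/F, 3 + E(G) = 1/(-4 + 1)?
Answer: 40/249 ≈ 0.16064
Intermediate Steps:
E(G) = -10/3 (E(G) = -3 + 1/(-4 + 1) = -3 + 1/(-3) = -3 - ⅓ = -10/3)
Y(F) = -2 + 1/F
U = -2241/10 (U = 9 - 3*(8*10 + (-2 + 1/(-10/3))) = 9 - 3*(80 + (-2 - 3/10)) = 9 - 3*(80 - 23/10) = 9 - 3*777/10 = 9 - 2331/10 = -2241/10 ≈ -224.10)
I(4, -9)/U = (4*(-9))/(-2241/10) = -36*(-10/2241) = 40/249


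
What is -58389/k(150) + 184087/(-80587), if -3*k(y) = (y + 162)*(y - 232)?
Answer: -482714483/52865072 ≈ -9.1311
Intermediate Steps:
k(y) = -(-232 + y)*(162 + y)/3 (k(y) = -(y + 162)*(y - 232)/3 = -(162 + y)*(-232 + y)/3 = -(-232 + y)*(162 + y)/3)
-58389/k(150) + 184087/(-80587) = -58389/(12528 - ⅓*150² + (70/3)*150) + 184087/(-80587) = -58389/(12528 - ⅓*22500 + 3500) + 184087*(-1/80587) = -58389/(12528 - 7500 + 3500) - 184087/80587 = -58389/8528 - 184087/80587 = -482714483/52865072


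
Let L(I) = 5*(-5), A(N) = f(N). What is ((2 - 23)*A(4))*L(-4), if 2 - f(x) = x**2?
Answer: -7350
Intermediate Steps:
f(x) = 2 - x**2
A(N) = 2 - N**2
L(I) = -25
((2 - 23)*A(4))*L(-4) = ((2 - 23)*(2 - 1*4**2))*(-25) = -21*(2 - 1*16)*(-25) = -21*(2 - 16)*(-25) = -21*(-14)*(-25) = 294*(-25) = -7350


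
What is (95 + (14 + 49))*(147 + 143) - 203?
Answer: 45617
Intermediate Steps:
(95 + (14 + 49))*(147 + 143) - 203 = (95 + 63)*290 - 203 = 158*290 - 203 = 45820 - 203 = 45617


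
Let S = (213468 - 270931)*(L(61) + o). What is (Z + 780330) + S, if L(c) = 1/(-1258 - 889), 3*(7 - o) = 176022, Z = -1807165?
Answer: 7235722812405/2147 ≈ 3.3702e+9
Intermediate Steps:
o = -58667 (o = 7 - 1/3*176022 = 7 - 58674 = -58667)
L(c) = -1/2147 (L(c) = 1/(-2147) = -1/2147)
S = 7237927427150/2147 (S = (213468 - 270931)*(-1/2147 - 58667) = -57463*(-125958050/2147) = 7237927427150/2147 ≈ 3.3712e+9)
(Z + 780330) + S = (-1807165 + 780330) + 7237927427150/2147 = -1026835 + 7237927427150/2147 = 7235722812405/2147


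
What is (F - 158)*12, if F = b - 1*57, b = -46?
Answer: -3132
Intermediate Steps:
F = -103 (F = -46 - 1*57 = -46 - 57 = -103)
(F - 158)*12 = (-103 - 158)*12 = -261*12 = -3132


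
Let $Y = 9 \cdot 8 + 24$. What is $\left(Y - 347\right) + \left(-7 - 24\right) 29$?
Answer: $-1150$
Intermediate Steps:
$Y = 96$ ($Y = 72 + 24 = 96$)
$\left(Y - 347\right) + \left(-7 - 24\right) 29 = \left(96 - 347\right) + \left(-7 - 24\right) 29 = -251 - 899 = -1150$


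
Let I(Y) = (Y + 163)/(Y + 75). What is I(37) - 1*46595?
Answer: -652305/14 ≈ -46593.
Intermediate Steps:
I(Y) = (163 + Y)/(75 + Y)
I(37) - 1*46595 = (163 + 37)/(75 + 37) - 1*46595 = 200/112 - 46595 = (1/112)*200 - 46595 = 25/14 - 46595 = -652305/14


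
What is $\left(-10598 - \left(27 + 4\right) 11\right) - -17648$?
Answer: $6709$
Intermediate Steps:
$\left(-10598 - \left(27 + 4\right) 11\right) - -17648 = \left(-10598 - 31 \cdot 11\right) + 17648 = \left(-10598 - 341\right) + 17648 = -10939 + 17648 = 6709$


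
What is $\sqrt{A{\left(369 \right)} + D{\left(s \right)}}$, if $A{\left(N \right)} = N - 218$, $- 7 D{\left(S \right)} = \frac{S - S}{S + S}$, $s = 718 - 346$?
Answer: $\sqrt{151} \approx 12.288$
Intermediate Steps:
$s = 372$
$D{\left(S \right)} = 0$ ($D{\left(S \right)} = - \frac{\left(S - S\right) \frac{1}{S + S}}{7} = - \frac{0 \frac{1}{2 S}}{7} = \left(- \frac{1}{7}\right) 0 = 0$)
$A{\left(N \right)} = -218 + N$
$\sqrt{A{\left(369 \right)} + D{\left(s \right)}} = \sqrt{\left(-218 + 369\right) + 0} = \sqrt{151 + 0} = \sqrt{151}$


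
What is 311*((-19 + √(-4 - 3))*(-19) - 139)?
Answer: 69042 - 5909*I*√7 ≈ 69042.0 - 15634.0*I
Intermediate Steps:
311*((-19 + √(-4 - 3))*(-19) - 139) = 311*((-19 + √(-7))*(-19) - 139) = 311*((-19 + I*√7)*(-19) - 139) = 311*((361 - 19*I*√7) - 139) = 311*(222 - 19*I*√7) = 69042 - 5909*I*√7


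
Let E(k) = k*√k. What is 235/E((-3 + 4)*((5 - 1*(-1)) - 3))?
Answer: 235*√3/9 ≈ 45.226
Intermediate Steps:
E(k) = k^(3/2)
235/E((-3 + 4)*((5 - 1*(-1)) - 3)) = 235/((-3 + 4)*((5 - 1*(-1)) - 3))^(3/2) = 235/(1*((5 + 1) - 3))^(3/2) = 235/(1*(6 - 3))^(3/2) = 235/(1*3)^(3/2) = 235/3^(3/2) = 235/(3*√3) = (√3/9)*235 = 235*√3/9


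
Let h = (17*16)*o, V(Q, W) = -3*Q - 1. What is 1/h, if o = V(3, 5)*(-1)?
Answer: 1/2720 ≈ 0.00036765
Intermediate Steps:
V(Q, W) = -1 - 3*Q
o = 10 (o = (-1 - 3*3)*(-1) = (-1 - 9)*(-1) = -10*(-1) = 10)
h = 2720 (h = (17*16)*10 = 272*10 = 2720)
1/h = 1/2720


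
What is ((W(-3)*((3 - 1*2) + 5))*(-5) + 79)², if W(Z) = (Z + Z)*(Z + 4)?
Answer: 67081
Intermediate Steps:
W(Z) = 2*Z*(4 + Z) (W(Z) = (2*Z)*(4 + Z) = 2*Z*(4 + Z))
((W(-3)*((3 - 1*2) + 5))*(-5) + 79)² = (((2*(-3)*(4 - 3))*((3 - 1*2) + 5))*(-5) + 79)² = (((2*(-3)*1)*((3 - 2) + 5))*(-5) + 79)² = (-6*(1 + 5)*(-5) + 79)² = (-6*6*(-5) + 79)² = (-36*(-5) + 79)² = (180 + 79)² = 259² = 67081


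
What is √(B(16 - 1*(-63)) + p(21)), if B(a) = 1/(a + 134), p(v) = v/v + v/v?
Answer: √90951/213 ≈ 1.4159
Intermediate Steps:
p(v) = 2 (p(v) = 1 + 1 = 2)
B(a) = 1/(134 + a)
√(B(16 - 1*(-63)) + p(21)) = √(1/(134 + (16 - 1*(-63))) + 2) = √(1/(134 + (16 + 63)) + 2) = √(1/(134 + 79) + 2) = √(1/213 + 2) = √(427/213) = √90951/213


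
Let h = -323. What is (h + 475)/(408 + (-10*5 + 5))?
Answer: 152/363 ≈ 0.41873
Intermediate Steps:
(h + 475)/(408 + (-10*5 + 5)) = (-323 + 475)/(408 + (-10*5 + 5)) = 152/(408 + (-50 + 5)) = 152/(408 - 45) = 152/363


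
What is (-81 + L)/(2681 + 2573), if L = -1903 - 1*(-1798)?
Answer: -93/2627 ≈ -0.035402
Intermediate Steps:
L = -105 (L = -1903 + 1798 = -105)
(-81 + L)/(2681 + 2573) = (-81 - 105)/(2681 + 2573) = -186/5254 = -186*1/5254 = -93/2627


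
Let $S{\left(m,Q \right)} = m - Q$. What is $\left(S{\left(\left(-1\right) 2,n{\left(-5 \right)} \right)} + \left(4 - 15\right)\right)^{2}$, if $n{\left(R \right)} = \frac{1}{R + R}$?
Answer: $\frac{16641}{100} \approx 166.41$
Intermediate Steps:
$n{\left(R \right)} = \frac{1}{2 R}$
$\left(S{\left(\left(-1\right) 2,n{\left(-5 \right)} \right)} + \left(4 - 15\right)\right)^{2} = \left(\left(\left(-1\right) 2 - \frac{1}{2 \left(-5\right)}\right) + \left(4 - 15\right)\right)^{2} = \left(\left(-2 - \frac{1}{2} \left(- \frac{1}{5}\right)\right) + \left(4 - 15\right)\right)^{2} = \left(\left(-2 - - \frac{1}{10}\right) - 11\right)^{2} = \left(\left(-2 + \frac{1}{10}\right) - 11\right)^{2} = \left(- \frac{19}{10} - 11\right)^{2} = \left(- \frac{129}{10}\right)^{2} = \frac{16641}{100}$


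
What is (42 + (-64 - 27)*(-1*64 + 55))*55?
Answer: 47355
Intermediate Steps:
(42 + (-64 - 27)*(-1*64 + 55))*55 = (42 - 91*(-64 + 55))*55 = (42 - 91*(-9))*55 = (42 + 819)*55 = 861*55 = 47355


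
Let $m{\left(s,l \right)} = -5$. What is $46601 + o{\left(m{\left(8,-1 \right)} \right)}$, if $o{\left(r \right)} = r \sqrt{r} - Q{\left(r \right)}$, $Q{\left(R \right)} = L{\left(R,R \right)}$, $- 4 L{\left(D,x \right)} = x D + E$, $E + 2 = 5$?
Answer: $46608 - 5 i \sqrt{5} \approx 46608.0 - 11.18 i$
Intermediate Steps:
$E = 3$ ($E = -2 + 5 = 3$)
$L{\left(D,x \right)} = - \frac{3}{4} - \frac{D x}{4}$ ($L{\left(D,x \right)} = - \frac{x D + 3}{4} = - \frac{D x + 3}{4} = - \frac{3 + D x}{4} = - \frac{3}{4} - \frac{D x}{4}$)
$Q{\left(R \right)} = - \frac{3}{4} - \frac{R^{2}}{4}$ ($Q{\left(R \right)} = - \frac{3}{4} - \frac{R R}{4} = - \frac{3}{4} - \frac{R^{2}}{4}$)
$o{\left(r \right)} = \frac{3}{4} + r^{\frac{3}{2}} + \frac{r^{2}}{4}$ ($o{\left(r \right)} = r \sqrt{r} - \left(- \frac{3}{4} - \frac{r^{2}}{4}\right) = r^{\frac{3}{2}} + \left(\frac{3}{4} + \frac{r^{2}}{4}\right) = \frac{3}{4} + r^{\frac{3}{2}} + \frac{r^{2}}{4}$)
$46601 + o{\left(m{\left(8,-1 \right)} \right)} = 46601 + \left(\frac{3}{4} + \left(-5\right)^{\frac{3}{2}} + \frac{\left(-5\right)^{2}}{4}\right) = 46601 + \left(\frac{3}{4} - 5 i \sqrt{5} + \frac{1}{4} \cdot 25\right) = 46601 + \left(\frac{3}{4} - 5 i \sqrt{5} + \frac{25}{4}\right) = 46601 + \left(7 - 5 i \sqrt{5}\right) = 46608 - 5 i \sqrt{5}$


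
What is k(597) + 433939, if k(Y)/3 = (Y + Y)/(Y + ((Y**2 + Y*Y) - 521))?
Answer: 154676256524/356447 ≈ 4.3394e+5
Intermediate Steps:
k(Y) = 6*Y/(-521 + Y + 2*Y**2) (k(Y) = 3*((Y + Y)/(Y + ((Y**2 + Y*Y) - 521))) = 3*((2*Y)/(Y + ((Y**2 + Y**2) - 521))) = 3*((2*Y)/(Y + (2*Y**2 - 521))) = 3*((2*Y)/(Y + (-521 + 2*Y**2))) = 3*((2*Y)/(-521 + Y + 2*Y**2)) = 3*(2*Y/(-521 + Y + 2*Y**2)) = 6*Y/(-521 + Y + 2*Y**2))
k(597) + 433939 = 6*597/(-521 + 597 + 2*597**2) + 433939 = 6*597/(-521 + 597 + 2*356409) + 433939 = 6*597/(-521 + 597 + 712818) + 433939 = 6*597/712894 + 433939 = 6*597*(1/712894) + 433939 = 1791/356447 + 433939 = 154676256524/356447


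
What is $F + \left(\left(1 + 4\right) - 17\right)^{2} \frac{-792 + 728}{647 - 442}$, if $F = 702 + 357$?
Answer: $\frac{207879}{205} \approx 1014.0$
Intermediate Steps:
$F = 1059$
$F + \left(\left(1 + 4\right) - 17\right)^{2} \frac{-792 + 728}{647 - 442} = 1059 + \left(\left(1 + 4\right) - 17\right)^{2} \frac{-792 + 728}{647 - 442} = 1059 + \left(5 - 17\right)^{2} \left(- \frac{64}{205}\right) = 1059 + \left(-12\right)^{2} \left(\left(-64\right) \frac{1}{205}\right) = 1059 + 144 \left(- \frac{64}{205}\right) = 1059 - \frac{9216}{205} = \frac{207879}{205}$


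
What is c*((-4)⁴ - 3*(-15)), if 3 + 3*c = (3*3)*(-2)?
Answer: -2107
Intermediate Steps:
c = -7 (c = -1 + ((3*3)*(-2))/3 = -1 + (9*(-2))/3 = -1 + (⅓)*(-18) = -1 - 6 = -7)
c*((-4)⁴ - 3*(-15)) = -7*((-4)⁴ - 3*(-15)) = -7*(256 + 45) = -7*301 = -2107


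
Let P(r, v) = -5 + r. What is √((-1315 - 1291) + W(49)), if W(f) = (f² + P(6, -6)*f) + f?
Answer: I*√107 ≈ 10.344*I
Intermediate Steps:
W(f) = f² + 2*f (W(f) = (f² + (-5 + 6)*f) + f = (f² + 1*f) + f = (f² + f) + f = (f + f²) + f = f² + 2*f)
√((-1315 - 1291) + W(49)) = √((-1315 - 1291) + 49*(2 + 49)) = √(-2606 + 49*51) = √(-2606 + 2499) = √(-107) = I*√107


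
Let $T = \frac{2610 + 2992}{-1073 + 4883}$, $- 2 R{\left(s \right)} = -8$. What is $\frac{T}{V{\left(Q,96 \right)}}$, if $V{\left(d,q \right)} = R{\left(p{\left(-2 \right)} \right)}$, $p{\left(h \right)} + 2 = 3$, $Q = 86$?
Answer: $\frac{2801}{7620} \approx 0.36759$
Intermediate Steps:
$p{\left(h \right)} = 1$ ($p{\left(h \right)} = -2 + 3 = 1$)
$R{\left(s \right)} = 4$ ($R{\left(s \right)} = \left(- \frac{1}{2}\right) \left(-8\right) = 4$)
$V{\left(d,q \right)} = 4$
$T = \frac{2801}{1905}$ ($T = \frac{5602}{3810} = 5602 \cdot \frac{1}{3810} = \frac{2801}{1905} \approx 1.4703$)
$\frac{T}{V{\left(Q,96 \right)}} = \frac{2801}{1905 \cdot 4} = \frac{2801}{1905} \cdot \frac{1}{4} = \frac{2801}{7620}$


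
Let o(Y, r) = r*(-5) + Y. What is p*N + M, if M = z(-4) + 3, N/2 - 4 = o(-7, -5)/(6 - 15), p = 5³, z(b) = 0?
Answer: 503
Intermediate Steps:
p = 125
o(Y, r) = Y - 5*r (o(Y, r) = -5*r + Y = Y - 5*r)
N = 4 (N = 8 + 2*((-7 - 5*(-5))/(6 - 15)) = 8 + 2*((-7 + 25)/(-9)) = 8 + 2*(18*(-⅑)) = 8 + 2*(-2) = 8 - 4 = 4)
M = 3 (M = 0 + 3 = 3)
p*N + M = 125*4 + 3 = 500 + 3 = 503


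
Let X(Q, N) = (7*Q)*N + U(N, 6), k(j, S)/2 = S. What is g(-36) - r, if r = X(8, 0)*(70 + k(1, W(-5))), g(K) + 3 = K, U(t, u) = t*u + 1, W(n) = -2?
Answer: -105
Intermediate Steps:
U(t, u) = 1 + t*u
k(j, S) = 2*S
X(Q, N) = 1 + 6*N + 7*N*Q (X(Q, N) = (7*Q)*N + (1 + N*6) = 7*N*Q + (1 + 6*N) = 1 + 6*N + 7*N*Q)
g(K) = -3 + K
r = 66 (r = (1 + 6*0 + 7*0*8)*(70 + 2*(-2)) = (1 + 0 + 0)*(70 - 4) = 1*66 = 66)
g(-36) - r = (-3 - 36) - 1*66 = -39 - 66 = -105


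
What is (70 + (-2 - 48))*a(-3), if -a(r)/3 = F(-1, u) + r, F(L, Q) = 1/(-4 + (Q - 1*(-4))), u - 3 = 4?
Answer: 1200/7 ≈ 171.43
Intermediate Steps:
u = 7 (u = 3 + 4 = 7)
F(L, Q) = 1/Q (F(L, Q) = 1/(-4 + (Q + 4)) = 1/(-4 + (4 + Q)) = 1/Q)
a(r) = -3/7 - 3*r (a(r) = -3*(1/7 + r) = -3*(⅐ + r) = -3/7 - 3*r)
(70 + (-2 - 48))*a(-3) = (70 + (-2 - 48))*(-3/7 - 3*(-3)) = (70 - 50)*(-3/7 + 9) = 20*(60/7) = 1200/7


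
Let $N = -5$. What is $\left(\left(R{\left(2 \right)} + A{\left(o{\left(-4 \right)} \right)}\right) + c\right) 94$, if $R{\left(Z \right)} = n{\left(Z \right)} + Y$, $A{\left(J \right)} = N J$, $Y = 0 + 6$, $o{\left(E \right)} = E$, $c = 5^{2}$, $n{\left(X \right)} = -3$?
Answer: $4512$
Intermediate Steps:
$c = 25$
$Y = 6$
$A{\left(J \right)} = - 5 J$
$R{\left(Z \right)} = 3$ ($R{\left(Z \right)} = -3 + 6 = 3$)
$\left(\left(R{\left(2 \right)} + A{\left(o{\left(-4 \right)} \right)}\right) + c\right) 94 = \left(\left(3 - -20\right) + 25\right) 94 = \left(\left(3 + 20\right) + 25\right) 94 = \left(23 + 25\right) 94 = 48 \cdot 94 = 4512$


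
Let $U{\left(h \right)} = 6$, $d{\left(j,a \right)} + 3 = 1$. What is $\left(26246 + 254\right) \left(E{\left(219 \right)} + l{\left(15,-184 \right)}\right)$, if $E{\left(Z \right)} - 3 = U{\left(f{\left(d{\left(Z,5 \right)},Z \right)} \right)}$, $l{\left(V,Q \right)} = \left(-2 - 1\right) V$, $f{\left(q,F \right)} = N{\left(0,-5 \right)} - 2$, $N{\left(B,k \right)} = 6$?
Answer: $-954000$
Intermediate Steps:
$d{\left(j,a \right)} = -2$ ($d{\left(j,a \right)} = -3 + 1 = -2$)
$f{\left(q,F \right)} = 4$ ($f{\left(q,F \right)} = 6 - 2 = 4$)
$l{\left(V,Q \right)} = - 3 V$
$E{\left(Z \right)} = 9$ ($E{\left(Z \right)} = 3 + 6 = 9$)
$\left(26246 + 254\right) \left(E{\left(219 \right)} + l{\left(15,-184 \right)}\right) = \left(26246 + 254\right) \left(9 - 45\right) = 26500 \left(9 - 45\right) = 26500 \left(-36\right) = -954000$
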